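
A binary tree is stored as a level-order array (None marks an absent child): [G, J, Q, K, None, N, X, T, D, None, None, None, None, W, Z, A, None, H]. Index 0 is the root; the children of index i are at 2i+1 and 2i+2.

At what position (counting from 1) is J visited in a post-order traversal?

6

Post-order visits the left subtree, then the right subtree, then the node.
At G: go left to J.
  At J: go left to K.
    At K: go left to T.
      At T: go left to A.
        A is a leaf — visit A.
      At T: no right child.
      Visit T.
    At K: go right to D.
      At D: go left to H.
        H is a leaf — visit H.
      At D: no right child.
      Visit D.
    Visit K.
  At J: no right child.
  Visit J.
At G: go right to Q.
  At Q: go left to N.
    N is a leaf — visit N.
  At Q: go right to X.
    At X: go left to W.
      W is a leaf — visit W.
    At X: go right to Z.
      Z is a leaf — visit Z.
    Visit X.
  Visit Q.
Visit G.
Full post-order sequence: A, T, H, D, K, J, N, W, Z, X, Q, G.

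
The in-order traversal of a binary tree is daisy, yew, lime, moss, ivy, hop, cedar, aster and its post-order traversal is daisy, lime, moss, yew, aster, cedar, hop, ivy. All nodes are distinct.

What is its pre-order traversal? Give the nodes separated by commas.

ivy, yew, daisy, moss, lime, hop, cedar, aster

The last element of post-order is the root; it splits in-order into left and right subtrees.
Root ivy: left subtree has 4 nodes {daisy, yew, lime, moss}, right has 3 {hop, cedar, aster}.
  Root yew: left subtree has 1 node {daisy}, right has 2 {lime, moss}.
    Root moss: left subtree has 1 node {lime}, right has 0 { }.
  Root hop: left subtree has 0 nodes { }, right has 2 {cedar, aster}.
    Root cedar: left subtree has 0 nodes { }, right has 1 {aster}.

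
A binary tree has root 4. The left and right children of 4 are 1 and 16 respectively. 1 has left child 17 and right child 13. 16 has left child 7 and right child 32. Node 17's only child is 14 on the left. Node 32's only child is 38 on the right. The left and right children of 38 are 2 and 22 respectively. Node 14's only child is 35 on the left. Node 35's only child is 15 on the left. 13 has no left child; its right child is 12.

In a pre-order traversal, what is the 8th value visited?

12

Pre-order visits the node, then its left subtree, then its right subtree.
Visit 4.
At 4: go left to 1.
  Visit 1.
  At 1: go left to 17.
    Visit 17.
    At 17: go left to 14.
      Visit 14.
      At 14: go left to 35.
        Visit 35.
        At 35: go left to 15.
          15 is a leaf — visit 15.
        At 35: no right child.
      At 14: no right child.
    At 17: no right child.
  At 1: go right to 13.
    Visit 13.
    At 13: no left child.
    At 13: go right to 12.
      12 is a leaf — visit 12.
At 4: go right to 16.
  Visit 16.
  At 16: go left to 7.
    7 is a leaf — visit 7.
  At 16: go right to 32.
    Visit 32.
    At 32: no left child.
    At 32: go right to 38.
      Visit 38.
      At 38: go left to 2.
        2 is a leaf — visit 2.
      At 38: go right to 22.
        22 is a leaf — visit 22.
Full pre-order sequence: 4, 1, 17, 14, 35, 15, 13, 12, 16, 7, 32, 38, 2, 22.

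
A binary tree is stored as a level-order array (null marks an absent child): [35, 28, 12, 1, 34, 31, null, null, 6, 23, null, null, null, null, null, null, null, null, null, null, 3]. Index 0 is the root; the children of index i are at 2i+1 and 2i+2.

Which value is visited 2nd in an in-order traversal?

In-order visits the left subtree, then the node, then the right subtree.
At 35: go left to 28.
  At 28: go left to 1.
    At 1: no left child.
    Visit 1.
    At 1: go right to 6.
      6 is a leaf — visit 6.
  Visit 28.
  At 28: go right to 34.
    At 34: go left to 23.
      At 23: no left child.
      Visit 23.
      At 23: go right to 3.
        3 is a leaf — visit 3.
    Visit 34.
    At 34: no right child.
Visit 35.
At 35: go right to 12.
  At 12: go left to 31.
    31 is a leaf — visit 31.
  Visit 12.
  At 12: no right child.
Full in-order sequence: 1, 6, 28, 23, 3, 34, 35, 31, 12.

6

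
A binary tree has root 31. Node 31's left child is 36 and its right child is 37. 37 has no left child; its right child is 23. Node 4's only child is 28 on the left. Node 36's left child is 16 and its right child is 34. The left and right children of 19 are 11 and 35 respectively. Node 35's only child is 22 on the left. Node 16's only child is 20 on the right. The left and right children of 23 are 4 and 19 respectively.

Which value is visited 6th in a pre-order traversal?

Pre-order visits the node, then its left subtree, then its right subtree.
Visit 31.
At 31: go left to 36.
  Visit 36.
  At 36: go left to 16.
    Visit 16.
    At 16: no left child.
    At 16: go right to 20.
      20 is a leaf — visit 20.
  At 36: go right to 34.
    34 is a leaf — visit 34.
At 31: go right to 37.
  Visit 37.
  At 37: no left child.
  At 37: go right to 23.
    Visit 23.
    At 23: go left to 4.
      Visit 4.
      At 4: go left to 28.
        28 is a leaf — visit 28.
      At 4: no right child.
    At 23: go right to 19.
      Visit 19.
      At 19: go left to 11.
        11 is a leaf — visit 11.
      At 19: go right to 35.
        Visit 35.
        At 35: go left to 22.
          22 is a leaf — visit 22.
        At 35: no right child.
Full pre-order sequence: 31, 36, 16, 20, 34, 37, 23, 4, 28, 19, 11, 35, 22.

37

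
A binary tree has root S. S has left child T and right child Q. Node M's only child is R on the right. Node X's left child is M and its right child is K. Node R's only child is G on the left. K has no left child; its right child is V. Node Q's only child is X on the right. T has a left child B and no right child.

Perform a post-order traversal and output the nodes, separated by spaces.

B T G R M V K X Q S

Post-order visits the left subtree, then the right subtree, then the node.
At S: go left to T.
  At T: go left to B.
    B is a leaf — visit B.
  At T: no right child.
  Visit T.
At S: go right to Q.
  At Q: no left child.
  At Q: go right to X.
    At X: go left to M.
      At M: no left child.
      At M: go right to R.
        At R: go left to G.
          G is a leaf — visit G.
        At R: no right child.
        Visit R.
      Visit M.
    At X: go right to K.
      At K: no left child.
      At K: go right to V.
        V is a leaf — visit V.
      Visit K.
    Visit X.
  Visit Q.
Visit S.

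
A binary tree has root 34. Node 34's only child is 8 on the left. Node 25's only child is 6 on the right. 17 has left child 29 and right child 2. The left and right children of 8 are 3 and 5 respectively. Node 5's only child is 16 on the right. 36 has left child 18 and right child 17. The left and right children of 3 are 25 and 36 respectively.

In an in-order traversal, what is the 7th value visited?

In-order visits the left subtree, then the node, then the right subtree.
At 34: go left to 8.
  At 8: go left to 3.
    At 3: go left to 25.
      At 25: no left child.
      Visit 25.
      At 25: go right to 6.
        6 is a leaf — visit 6.
    Visit 3.
    At 3: go right to 36.
      At 36: go left to 18.
        18 is a leaf — visit 18.
      Visit 36.
      At 36: go right to 17.
        At 17: go left to 29.
          29 is a leaf — visit 29.
        Visit 17.
        At 17: go right to 2.
          2 is a leaf — visit 2.
  Visit 8.
  At 8: go right to 5.
    At 5: no left child.
    Visit 5.
    At 5: go right to 16.
      16 is a leaf — visit 16.
Visit 34.
At 34: no right child.
Full in-order sequence: 25, 6, 3, 18, 36, 29, 17, 2, 8, 5, 16, 34.

17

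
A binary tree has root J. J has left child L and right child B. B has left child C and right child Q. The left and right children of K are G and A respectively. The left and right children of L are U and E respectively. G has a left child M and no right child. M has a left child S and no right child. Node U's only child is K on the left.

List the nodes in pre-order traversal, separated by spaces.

J L U K G M S A E B C Q

Pre-order visits the node, then its left subtree, then its right subtree.
Visit J.
At J: go left to L.
  Visit L.
  At L: go left to U.
    Visit U.
    At U: go left to K.
      Visit K.
      At K: go left to G.
        Visit G.
        At G: go left to M.
          Visit M.
          At M: go left to S.
            S is a leaf — visit S.
          At M: no right child.
        At G: no right child.
      At K: go right to A.
        A is a leaf — visit A.
    At U: no right child.
  At L: go right to E.
    E is a leaf — visit E.
At J: go right to B.
  Visit B.
  At B: go left to C.
    C is a leaf — visit C.
  At B: go right to Q.
    Q is a leaf — visit Q.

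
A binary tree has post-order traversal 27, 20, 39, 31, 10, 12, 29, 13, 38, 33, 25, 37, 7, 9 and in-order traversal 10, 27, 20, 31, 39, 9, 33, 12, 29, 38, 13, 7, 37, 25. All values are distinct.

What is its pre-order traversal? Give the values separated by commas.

The last element of post-order is the root; it splits in-order into left and right subtrees.
Root 9: left subtree has 5 nodes {10, 27, 20, 31, 39}, right has 8 {33, 12, 29, 38, 13, 7, 37, 25}.
  Root 10: left subtree has 0 nodes { }, right has 4 {27, 20, 31, 39}.
    Root 31: left subtree has 2 nodes {27, 20}, right has 1 {39}.
      Root 20: left subtree has 1 node {27}, right has 0 { }.
  Root 7: left subtree has 5 nodes {33, 12, 29, 38, 13}, right has 2 {37, 25}.
    Root 33: left subtree has 0 nodes { }, right has 4 {12, 29, 38, 13}.
      Root 38: left subtree has 2 nodes {12, 29}, right has 1 {13}.
        Root 29: left subtree has 1 node {12}, right has 0 { }.
    Root 37: left subtree has 0 nodes { }, right has 1 {25}.

9, 10, 31, 20, 27, 39, 7, 33, 38, 29, 12, 13, 37, 25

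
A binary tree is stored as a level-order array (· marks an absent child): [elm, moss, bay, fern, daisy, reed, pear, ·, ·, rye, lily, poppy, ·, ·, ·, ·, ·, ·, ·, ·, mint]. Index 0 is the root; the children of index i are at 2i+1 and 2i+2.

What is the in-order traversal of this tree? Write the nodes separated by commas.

In-order visits the left subtree, then the node, then the right subtree.
At elm: go left to moss.
  At moss: go left to fern.
    fern is a leaf — visit fern.
  Visit moss.
  At moss: go right to daisy.
    At daisy: go left to rye.
      At rye: no left child.
      Visit rye.
      At rye: go right to mint.
        mint is a leaf — visit mint.
    Visit daisy.
    At daisy: go right to lily.
      lily is a leaf — visit lily.
Visit elm.
At elm: go right to bay.
  At bay: go left to reed.
    At reed: go left to poppy.
      poppy is a leaf — visit poppy.
    Visit reed.
    At reed: no right child.
  Visit bay.
  At bay: go right to pear.
    pear is a leaf — visit pear.

fern, moss, rye, mint, daisy, lily, elm, poppy, reed, bay, pear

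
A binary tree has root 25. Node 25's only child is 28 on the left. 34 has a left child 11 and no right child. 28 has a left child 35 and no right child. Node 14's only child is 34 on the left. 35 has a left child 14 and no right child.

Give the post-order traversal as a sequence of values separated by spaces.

11 34 14 35 28 25

Post-order visits the left subtree, then the right subtree, then the node.
At 25: go left to 28.
  At 28: go left to 35.
    At 35: go left to 14.
      At 14: go left to 34.
        At 34: go left to 11.
          11 is a leaf — visit 11.
        At 34: no right child.
        Visit 34.
      At 14: no right child.
      Visit 14.
    At 35: no right child.
    Visit 35.
  At 28: no right child.
  Visit 28.
At 25: no right child.
Visit 25.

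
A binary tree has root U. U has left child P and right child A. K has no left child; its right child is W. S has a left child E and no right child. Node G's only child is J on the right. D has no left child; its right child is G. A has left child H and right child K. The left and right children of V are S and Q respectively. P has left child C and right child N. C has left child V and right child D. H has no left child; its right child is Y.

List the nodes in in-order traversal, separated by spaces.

In-order visits the left subtree, then the node, then the right subtree.
At U: go left to P.
  At P: go left to C.
    At C: go left to V.
      At V: go left to S.
        At S: go left to E.
          E is a leaf — visit E.
        Visit S.
        At S: no right child.
      Visit V.
      At V: go right to Q.
        Q is a leaf — visit Q.
    Visit C.
    At C: go right to D.
      At D: no left child.
      Visit D.
      At D: go right to G.
        At G: no left child.
        Visit G.
        At G: go right to J.
          J is a leaf — visit J.
  Visit P.
  At P: go right to N.
    N is a leaf — visit N.
Visit U.
At U: go right to A.
  At A: go left to H.
    At H: no left child.
    Visit H.
    At H: go right to Y.
      Y is a leaf — visit Y.
  Visit A.
  At A: go right to K.
    At K: no left child.
    Visit K.
    At K: go right to W.
      W is a leaf — visit W.

E S V Q C D G J P N U H Y A K W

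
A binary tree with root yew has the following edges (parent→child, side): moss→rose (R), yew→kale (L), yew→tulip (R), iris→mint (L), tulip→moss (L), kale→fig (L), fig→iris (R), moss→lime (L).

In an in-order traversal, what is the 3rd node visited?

In-order visits the left subtree, then the node, then the right subtree.
At yew: go left to kale.
  At kale: go left to fig.
    At fig: no left child.
    Visit fig.
    At fig: go right to iris.
      At iris: go left to mint.
        mint is a leaf — visit mint.
      Visit iris.
      At iris: no right child.
  Visit kale.
  At kale: no right child.
Visit yew.
At yew: go right to tulip.
  At tulip: go left to moss.
    At moss: go left to lime.
      lime is a leaf — visit lime.
    Visit moss.
    At moss: go right to rose.
      rose is a leaf — visit rose.
  Visit tulip.
  At tulip: no right child.
Full in-order sequence: fig, mint, iris, kale, yew, lime, moss, rose, tulip.

iris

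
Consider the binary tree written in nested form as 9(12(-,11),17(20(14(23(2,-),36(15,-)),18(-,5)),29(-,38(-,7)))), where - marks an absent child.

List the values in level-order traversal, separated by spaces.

9 12 17 11 20 29 14 18 38 23 36 5 7 2 15

Level-order visits nodes level by level from the root, left to right within each level.
Level 0: 9
Level 1: 12, 17
Level 2: 11, 20, 29
Level 3: 14, 18, 38
Level 4: 23, 36, 5, 7
Level 5: 2, 15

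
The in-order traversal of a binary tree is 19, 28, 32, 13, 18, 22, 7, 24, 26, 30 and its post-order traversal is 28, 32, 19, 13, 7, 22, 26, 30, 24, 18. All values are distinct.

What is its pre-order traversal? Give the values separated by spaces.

18 13 19 32 28 24 22 7 30 26

The last element of post-order is the root; it splits in-order into left and right subtrees.
Root 18: left subtree has 4 nodes {19, 28, 32, 13}, right has 5 {22, 7, 24, 26, 30}.
  Root 13: left subtree has 3 nodes {19, 28, 32}, right has 0 { }.
    Root 19: left subtree has 0 nodes { }, right has 2 {28, 32}.
      Root 32: left subtree has 1 node {28}, right has 0 { }.
  Root 24: left subtree has 2 nodes {22, 7}, right has 2 {26, 30}.
    Root 22: left subtree has 0 nodes { }, right has 1 {7}.
    Root 30: left subtree has 1 node {26}, right has 0 { }.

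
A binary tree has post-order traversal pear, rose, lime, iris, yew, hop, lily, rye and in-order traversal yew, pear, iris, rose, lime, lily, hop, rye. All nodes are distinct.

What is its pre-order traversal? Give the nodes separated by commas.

rye, lily, yew, iris, pear, lime, rose, hop

The last element of post-order is the root; it splits in-order into left and right subtrees.
Root rye: left subtree has 7 nodes {yew, pear, iris, rose, lime, lily, hop}, right has 0 { }.
  Root lily: left subtree has 5 nodes {yew, pear, iris, rose, lime}, right has 1 {hop}.
    Root yew: left subtree has 0 nodes { }, right has 4 {pear, iris, rose, lime}.
      Root iris: left subtree has 1 node {pear}, right has 2 {rose, lime}.
        Root lime: left subtree has 1 node {rose}, right has 0 { }.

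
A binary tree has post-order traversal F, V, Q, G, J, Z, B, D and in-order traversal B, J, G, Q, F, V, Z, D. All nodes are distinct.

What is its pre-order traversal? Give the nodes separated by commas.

The last element of post-order is the root; it splits in-order into left and right subtrees.
Root D: left subtree has 7 nodes {B, J, G, Q, F, V, Z}, right has 0 { }.
  Root B: left subtree has 0 nodes { }, right has 6 {J, G, Q, F, V, Z}.
    Root Z: left subtree has 5 nodes {J, G, Q, F, V}, right has 0 { }.
      Root J: left subtree has 0 nodes { }, right has 4 {G, Q, F, V}.
        Root G: left subtree has 0 nodes { }, right has 3 {Q, F, V}.
          Root Q: left subtree has 0 nodes { }, right has 2 {F, V}.
            Root V: left subtree has 1 node {F}, right has 0 { }.

D, B, Z, J, G, Q, V, F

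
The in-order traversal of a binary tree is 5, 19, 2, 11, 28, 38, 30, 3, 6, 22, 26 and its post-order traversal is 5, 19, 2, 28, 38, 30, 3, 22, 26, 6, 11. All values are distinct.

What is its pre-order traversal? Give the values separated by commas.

11, 2, 19, 5, 6, 3, 30, 38, 28, 26, 22

The last element of post-order is the root; it splits in-order into left and right subtrees.
Root 11: left subtree has 3 nodes {5, 19, 2}, right has 7 {28, 38, 30, 3, 6, 22, 26}.
  Root 2: left subtree has 2 nodes {5, 19}, right has 0 { }.
    Root 19: left subtree has 1 node {5}, right has 0 { }.
  Root 6: left subtree has 4 nodes {28, 38, 30, 3}, right has 2 {22, 26}.
    Root 3: left subtree has 3 nodes {28, 38, 30}, right has 0 { }.
      Root 30: left subtree has 2 nodes {28, 38}, right has 0 { }.
        Root 38: left subtree has 1 node {28}, right has 0 { }.
    Root 26: left subtree has 1 node {22}, right has 0 { }.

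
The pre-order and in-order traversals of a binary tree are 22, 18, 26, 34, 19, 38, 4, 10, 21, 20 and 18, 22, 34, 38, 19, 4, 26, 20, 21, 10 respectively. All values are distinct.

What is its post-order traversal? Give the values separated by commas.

The first element of pre-order is the root; it splits in-order into left and right subtrees.
Root 22: left subtree has 1 node {18}, right has 8 {34, 38, 19, 4, 26, 20, 21, 10}.
  Root 26: left subtree has 4 nodes {34, 38, 19, 4}, right has 3 {20, 21, 10}.
    Root 34: left subtree has 0 nodes { }, right has 3 {38, 19, 4}.
      Root 19: left subtree has 1 node {38}, right has 1 {4}.
    Root 10: left subtree has 2 nodes {20, 21}, right has 0 { }.
      Root 21: left subtree has 1 node {20}, right has 0 { }.

18, 38, 4, 19, 34, 20, 21, 10, 26, 22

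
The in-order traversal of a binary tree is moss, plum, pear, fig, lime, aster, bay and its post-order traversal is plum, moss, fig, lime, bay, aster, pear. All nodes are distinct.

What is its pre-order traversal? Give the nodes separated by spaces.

The last element of post-order is the root; it splits in-order into left and right subtrees.
Root pear: left subtree has 2 nodes {moss, plum}, right has 4 {fig, lime, aster, bay}.
  Root moss: left subtree has 0 nodes { }, right has 1 {plum}.
  Root aster: left subtree has 2 nodes {fig, lime}, right has 1 {bay}.
    Root lime: left subtree has 1 node {fig}, right has 0 { }.

pear moss plum aster lime fig bay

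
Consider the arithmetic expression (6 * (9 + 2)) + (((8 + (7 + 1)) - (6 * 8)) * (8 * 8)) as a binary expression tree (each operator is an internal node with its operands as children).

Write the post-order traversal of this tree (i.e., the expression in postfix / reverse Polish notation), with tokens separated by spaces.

Post-order on an expression tree gives postfix notation: for each operator, emit left operand, right operand, then the operator.

6 9 2 + * 8 7 1 + + 6 8 * - 8 8 * * +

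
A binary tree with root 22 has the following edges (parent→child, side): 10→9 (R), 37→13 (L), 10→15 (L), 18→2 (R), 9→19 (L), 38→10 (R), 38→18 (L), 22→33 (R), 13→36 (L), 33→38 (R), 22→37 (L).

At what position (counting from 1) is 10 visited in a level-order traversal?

8

Level-order visits nodes level by level from the root, left to right within each level.
Level 0: 22
Level 1: 37, 33
Level 2: 13, 38
Level 3: 36, 18, 10
Level 4: 2, 15, 9
Level 5: 19
Full level-order sequence: 22, 37, 33, 13, 38, 36, 18, 10, 2, 15, 9, 19.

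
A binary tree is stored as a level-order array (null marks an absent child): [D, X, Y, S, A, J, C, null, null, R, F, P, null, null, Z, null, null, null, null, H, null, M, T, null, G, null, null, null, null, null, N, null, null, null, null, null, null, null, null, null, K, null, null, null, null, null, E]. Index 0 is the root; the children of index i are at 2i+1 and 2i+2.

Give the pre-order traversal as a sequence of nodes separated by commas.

Pre-order visits the node, then its left subtree, then its right subtree.
Visit D.
At D: go left to X.
  Visit X.
  At X: go left to S.
    S is a leaf — visit S.
  At X: go right to A.
    Visit A.
    At A: go left to R.
      Visit R.
      At R: go left to H.
        Visit H.
        At H: no left child.
        At H: go right to K.
          K is a leaf — visit K.
      At R: no right child.
    At A: go right to F.
      Visit F.
      At F: go left to M.
        M is a leaf — visit M.
      At F: go right to T.
        Visit T.
        At T: no left child.
        At T: go right to E.
          E is a leaf — visit E.
At D: go right to Y.
  Visit Y.
  At Y: go left to J.
    Visit J.
    At J: go left to P.
      Visit P.
      At P: no left child.
      At P: go right to G.
        G is a leaf — visit G.
    At J: no right child.
  At Y: go right to C.
    Visit C.
    At C: no left child.
    At C: go right to Z.
      Visit Z.
      At Z: no left child.
      At Z: go right to N.
        N is a leaf — visit N.

D, X, S, A, R, H, K, F, M, T, E, Y, J, P, G, C, Z, N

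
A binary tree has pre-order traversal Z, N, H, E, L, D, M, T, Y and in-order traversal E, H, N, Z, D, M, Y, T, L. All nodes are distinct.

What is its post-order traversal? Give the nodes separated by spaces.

The first element of pre-order is the root; it splits in-order into left and right subtrees.
Root Z: left subtree has 3 nodes {E, H, N}, right has 5 {D, M, Y, T, L}.
  Root N: left subtree has 2 nodes {E, H}, right has 0 { }.
    Root H: left subtree has 1 node {E}, right has 0 { }.
  Root L: left subtree has 4 nodes {D, M, Y, T}, right has 0 { }.
    Root D: left subtree has 0 nodes { }, right has 3 {M, Y, T}.
      Root M: left subtree has 0 nodes { }, right has 2 {Y, T}.
        Root T: left subtree has 1 node {Y}, right has 0 { }.

E H N Y T M D L Z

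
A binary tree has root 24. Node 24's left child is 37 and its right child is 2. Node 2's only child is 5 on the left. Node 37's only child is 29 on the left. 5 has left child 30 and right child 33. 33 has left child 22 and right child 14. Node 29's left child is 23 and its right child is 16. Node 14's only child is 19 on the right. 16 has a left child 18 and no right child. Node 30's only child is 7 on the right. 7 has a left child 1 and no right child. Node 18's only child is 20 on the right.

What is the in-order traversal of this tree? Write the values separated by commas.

In-order visits the left subtree, then the node, then the right subtree.
At 24: go left to 37.
  At 37: go left to 29.
    At 29: go left to 23.
      23 is a leaf — visit 23.
    Visit 29.
    At 29: go right to 16.
      At 16: go left to 18.
        At 18: no left child.
        Visit 18.
        At 18: go right to 20.
          20 is a leaf — visit 20.
      Visit 16.
      At 16: no right child.
  Visit 37.
  At 37: no right child.
Visit 24.
At 24: go right to 2.
  At 2: go left to 5.
    At 5: go left to 30.
      At 30: no left child.
      Visit 30.
      At 30: go right to 7.
        At 7: go left to 1.
          1 is a leaf — visit 1.
        Visit 7.
        At 7: no right child.
    Visit 5.
    At 5: go right to 33.
      At 33: go left to 22.
        22 is a leaf — visit 22.
      Visit 33.
      At 33: go right to 14.
        At 14: no left child.
        Visit 14.
        At 14: go right to 19.
          19 is a leaf — visit 19.
  Visit 2.
  At 2: no right child.

23, 29, 18, 20, 16, 37, 24, 30, 1, 7, 5, 22, 33, 14, 19, 2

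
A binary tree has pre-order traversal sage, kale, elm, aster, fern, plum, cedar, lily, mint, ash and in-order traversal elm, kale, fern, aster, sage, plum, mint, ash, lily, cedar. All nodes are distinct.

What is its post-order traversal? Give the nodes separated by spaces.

The first element of pre-order is the root; it splits in-order into left and right subtrees.
Root sage: left subtree has 4 nodes {elm, kale, fern, aster}, right has 5 {plum, mint, ash, lily, cedar}.
  Root kale: left subtree has 1 node {elm}, right has 2 {fern, aster}.
    Root aster: left subtree has 1 node {fern}, right has 0 { }.
  Root plum: left subtree has 0 nodes { }, right has 4 {mint, ash, lily, cedar}.
    Root cedar: left subtree has 3 nodes {mint, ash, lily}, right has 0 { }.
      Root lily: left subtree has 2 nodes {mint, ash}, right has 0 { }.
        Root mint: left subtree has 0 nodes { }, right has 1 {ash}.

elm fern aster kale ash mint lily cedar plum sage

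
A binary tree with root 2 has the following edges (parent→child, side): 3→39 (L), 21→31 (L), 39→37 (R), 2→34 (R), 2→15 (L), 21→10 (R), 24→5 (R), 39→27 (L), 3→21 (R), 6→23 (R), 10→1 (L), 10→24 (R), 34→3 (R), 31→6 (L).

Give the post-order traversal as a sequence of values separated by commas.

Post-order visits the left subtree, then the right subtree, then the node.
At 2: go left to 15.
  15 is a leaf — visit 15.
At 2: go right to 34.
  At 34: no left child.
  At 34: go right to 3.
    At 3: go left to 39.
      At 39: go left to 27.
        27 is a leaf — visit 27.
      At 39: go right to 37.
        37 is a leaf — visit 37.
      Visit 39.
    At 3: go right to 21.
      At 21: go left to 31.
        At 31: go left to 6.
          At 6: no left child.
          At 6: go right to 23.
            23 is a leaf — visit 23.
          Visit 6.
        At 31: no right child.
        Visit 31.
      At 21: go right to 10.
        At 10: go left to 1.
          1 is a leaf — visit 1.
        At 10: go right to 24.
          At 24: no left child.
          At 24: go right to 5.
            5 is a leaf — visit 5.
          Visit 24.
        Visit 10.
      Visit 21.
    Visit 3.
  Visit 34.
Visit 2.

15, 27, 37, 39, 23, 6, 31, 1, 5, 24, 10, 21, 3, 34, 2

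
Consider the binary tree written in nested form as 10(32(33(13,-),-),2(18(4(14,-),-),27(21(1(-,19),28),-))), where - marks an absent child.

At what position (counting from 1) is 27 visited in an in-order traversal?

13

In-order visits the left subtree, then the node, then the right subtree.
At 10: go left to 32.
  At 32: go left to 33.
    At 33: go left to 13.
      13 is a leaf — visit 13.
    Visit 33.
    At 33: no right child.
  Visit 32.
  At 32: no right child.
Visit 10.
At 10: go right to 2.
  At 2: go left to 18.
    At 18: go left to 4.
      At 4: go left to 14.
        14 is a leaf — visit 14.
      Visit 4.
      At 4: no right child.
    Visit 18.
    At 18: no right child.
  Visit 2.
  At 2: go right to 27.
    At 27: go left to 21.
      At 21: go left to 1.
        At 1: no left child.
        Visit 1.
        At 1: go right to 19.
          19 is a leaf — visit 19.
      Visit 21.
      At 21: go right to 28.
        28 is a leaf — visit 28.
    Visit 27.
    At 27: no right child.
Full in-order sequence: 13, 33, 32, 10, 14, 4, 18, 2, 1, 19, 21, 28, 27.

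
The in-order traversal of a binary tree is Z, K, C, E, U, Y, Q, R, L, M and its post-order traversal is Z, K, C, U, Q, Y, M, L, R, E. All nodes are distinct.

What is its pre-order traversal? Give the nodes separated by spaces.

E C K Z R Y U Q L M

The last element of post-order is the root; it splits in-order into left and right subtrees.
Root E: left subtree has 3 nodes {Z, K, C}, right has 6 {U, Y, Q, R, L, M}.
  Root C: left subtree has 2 nodes {Z, K}, right has 0 { }.
    Root K: left subtree has 1 node {Z}, right has 0 { }.
  Root R: left subtree has 3 nodes {U, Y, Q}, right has 2 {L, M}.
    Root Y: left subtree has 1 node {U}, right has 1 {Q}.
    Root L: left subtree has 0 nodes { }, right has 1 {M}.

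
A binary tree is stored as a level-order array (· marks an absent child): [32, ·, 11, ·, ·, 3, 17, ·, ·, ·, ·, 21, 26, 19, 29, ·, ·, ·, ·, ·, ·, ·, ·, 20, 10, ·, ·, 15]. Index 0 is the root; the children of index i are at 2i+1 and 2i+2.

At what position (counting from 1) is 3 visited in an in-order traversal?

In-order visits the left subtree, then the node, then the right subtree.
At 32: no left child.
Visit 32.
At 32: go right to 11.
  At 11: go left to 3.
    At 3: go left to 21.
      At 21: go left to 20.
        20 is a leaf — visit 20.
      Visit 21.
      At 21: go right to 10.
        10 is a leaf — visit 10.
    Visit 3.
    At 3: go right to 26.
      26 is a leaf — visit 26.
  Visit 11.
  At 11: go right to 17.
    At 17: go left to 19.
      At 19: go left to 15.
        15 is a leaf — visit 15.
      Visit 19.
      At 19: no right child.
    Visit 17.
    At 17: go right to 29.
      29 is a leaf — visit 29.
Full in-order sequence: 32, 20, 21, 10, 3, 26, 11, 15, 19, 17, 29.

5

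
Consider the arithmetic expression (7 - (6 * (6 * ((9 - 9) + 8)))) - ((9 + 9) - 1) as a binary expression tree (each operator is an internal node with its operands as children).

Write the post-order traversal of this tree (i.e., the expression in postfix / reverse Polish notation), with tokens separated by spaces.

Post-order on an expression tree gives postfix notation: for each operator, emit left operand, right operand, then the operator.

7 6 6 9 9 - 8 + * * - 9 9 + 1 - -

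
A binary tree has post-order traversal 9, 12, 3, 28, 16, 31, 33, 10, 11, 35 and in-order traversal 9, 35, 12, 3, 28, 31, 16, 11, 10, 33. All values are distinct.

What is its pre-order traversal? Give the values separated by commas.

The last element of post-order is the root; it splits in-order into left and right subtrees.
Root 35: left subtree has 1 node {9}, right has 8 {12, 3, 28, 31, 16, 11, 10, 33}.
  Root 11: left subtree has 5 nodes {12, 3, 28, 31, 16}, right has 2 {10, 33}.
    Root 31: left subtree has 3 nodes {12, 3, 28}, right has 1 {16}.
      Root 28: left subtree has 2 nodes {12, 3}, right has 0 { }.
        Root 3: left subtree has 1 node {12}, right has 0 { }.
    Root 10: left subtree has 0 nodes { }, right has 1 {33}.

35, 9, 11, 31, 28, 3, 12, 16, 10, 33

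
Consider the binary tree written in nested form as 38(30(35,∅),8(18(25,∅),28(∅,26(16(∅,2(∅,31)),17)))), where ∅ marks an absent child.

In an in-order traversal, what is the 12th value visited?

17

In-order visits the left subtree, then the node, then the right subtree.
At 38: go left to 30.
  At 30: go left to 35.
    35 is a leaf — visit 35.
  Visit 30.
  At 30: no right child.
Visit 38.
At 38: go right to 8.
  At 8: go left to 18.
    At 18: go left to 25.
      25 is a leaf — visit 25.
    Visit 18.
    At 18: no right child.
  Visit 8.
  At 8: go right to 28.
    At 28: no left child.
    Visit 28.
    At 28: go right to 26.
      At 26: go left to 16.
        At 16: no left child.
        Visit 16.
        At 16: go right to 2.
          At 2: no left child.
          Visit 2.
          At 2: go right to 31.
            31 is a leaf — visit 31.
      Visit 26.
      At 26: go right to 17.
        17 is a leaf — visit 17.
Full in-order sequence: 35, 30, 38, 25, 18, 8, 28, 16, 2, 31, 26, 17.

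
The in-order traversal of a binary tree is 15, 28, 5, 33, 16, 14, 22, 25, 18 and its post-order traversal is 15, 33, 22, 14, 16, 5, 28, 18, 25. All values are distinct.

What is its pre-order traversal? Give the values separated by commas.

25, 28, 15, 5, 16, 33, 14, 22, 18

The last element of post-order is the root; it splits in-order into left and right subtrees.
Root 25: left subtree has 7 nodes {15, 28, 5, 33, 16, 14, 22}, right has 1 {18}.
  Root 28: left subtree has 1 node {15}, right has 5 {5, 33, 16, 14, 22}.
    Root 5: left subtree has 0 nodes { }, right has 4 {33, 16, 14, 22}.
      Root 16: left subtree has 1 node {33}, right has 2 {14, 22}.
        Root 14: left subtree has 0 nodes { }, right has 1 {22}.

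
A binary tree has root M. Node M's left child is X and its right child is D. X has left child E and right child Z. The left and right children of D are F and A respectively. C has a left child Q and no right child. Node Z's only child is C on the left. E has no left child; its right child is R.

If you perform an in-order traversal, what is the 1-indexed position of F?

In-order visits the left subtree, then the node, then the right subtree.
At M: go left to X.
  At X: go left to E.
    At E: no left child.
    Visit E.
    At E: go right to R.
      R is a leaf — visit R.
  Visit X.
  At X: go right to Z.
    At Z: go left to C.
      At C: go left to Q.
        Q is a leaf — visit Q.
      Visit C.
      At C: no right child.
    Visit Z.
    At Z: no right child.
Visit M.
At M: go right to D.
  At D: go left to F.
    F is a leaf — visit F.
  Visit D.
  At D: go right to A.
    A is a leaf — visit A.
Full in-order sequence: E, R, X, Q, C, Z, M, F, D, A.

8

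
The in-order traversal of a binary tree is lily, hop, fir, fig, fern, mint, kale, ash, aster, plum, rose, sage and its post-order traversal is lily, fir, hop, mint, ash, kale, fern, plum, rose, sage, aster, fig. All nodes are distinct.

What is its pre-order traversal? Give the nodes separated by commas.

The last element of post-order is the root; it splits in-order into left and right subtrees.
Root fig: left subtree has 3 nodes {lily, hop, fir}, right has 8 {fern, mint, kale, ash, aster, plum, rose, sage}.
  Root hop: left subtree has 1 node {lily}, right has 1 {fir}.
  Root aster: left subtree has 4 nodes {fern, mint, kale, ash}, right has 3 {plum, rose, sage}.
    Root fern: left subtree has 0 nodes { }, right has 3 {mint, kale, ash}.
      Root kale: left subtree has 1 node {mint}, right has 1 {ash}.
    Root sage: left subtree has 2 nodes {plum, rose}, right has 0 { }.
      Root rose: left subtree has 1 node {plum}, right has 0 { }.

fig, hop, lily, fir, aster, fern, kale, mint, ash, sage, rose, plum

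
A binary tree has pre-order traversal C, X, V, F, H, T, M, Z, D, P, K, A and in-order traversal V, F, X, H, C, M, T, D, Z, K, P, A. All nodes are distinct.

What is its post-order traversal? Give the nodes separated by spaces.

The first element of pre-order is the root; it splits in-order into left and right subtrees.
Root C: left subtree has 4 nodes {V, F, X, H}, right has 7 {M, T, D, Z, K, P, A}.
  Root X: left subtree has 2 nodes {V, F}, right has 1 {H}.
    Root V: left subtree has 0 nodes { }, right has 1 {F}.
  Root T: left subtree has 1 node {M}, right has 5 {D, Z, K, P, A}.
    Root Z: left subtree has 1 node {D}, right has 3 {K, P, A}.
      Root P: left subtree has 1 node {K}, right has 1 {A}.

F V H X M D K A P Z T C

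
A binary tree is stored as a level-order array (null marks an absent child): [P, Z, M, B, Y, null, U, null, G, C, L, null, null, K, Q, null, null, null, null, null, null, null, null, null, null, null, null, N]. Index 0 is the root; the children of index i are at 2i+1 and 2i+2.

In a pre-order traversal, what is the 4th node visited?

G

Pre-order visits the node, then its left subtree, then its right subtree.
Visit P.
At P: go left to Z.
  Visit Z.
  At Z: go left to B.
    Visit B.
    At B: no left child.
    At B: go right to G.
      G is a leaf — visit G.
  At Z: go right to Y.
    Visit Y.
    At Y: go left to C.
      C is a leaf — visit C.
    At Y: go right to L.
      L is a leaf — visit L.
At P: go right to M.
  Visit M.
  At M: no left child.
  At M: go right to U.
    Visit U.
    At U: go left to K.
      Visit K.
      At K: go left to N.
        N is a leaf — visit N.
      At K: no right child.
    At U: go right to Q.
      Q is a leaf — visit Q.
Full pre-order sequence: P, Z, B, G, Y, C, L, M, U, K, N, Q.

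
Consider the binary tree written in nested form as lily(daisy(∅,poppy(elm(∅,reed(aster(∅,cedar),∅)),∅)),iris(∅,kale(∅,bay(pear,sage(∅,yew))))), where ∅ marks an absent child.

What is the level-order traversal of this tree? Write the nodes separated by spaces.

Level-order visits nodes level by level from the root, left to right within each level.
Level 0: lily
Level 1: daisy, iris
Level 2: poppy, kale
Level 3: elm, bay
Level 4: reed, pear, sage
Level 5: aster, yew
Level 6: cedar

lily daisy iris poppy kale elm bay reed pear sage aster yew cedar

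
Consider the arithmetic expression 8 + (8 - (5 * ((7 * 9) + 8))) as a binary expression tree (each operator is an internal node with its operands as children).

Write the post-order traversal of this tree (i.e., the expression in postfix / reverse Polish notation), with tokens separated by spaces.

8 8 5 7 9 * 8 + * - +

Post-order on an expression tree gives postfix notation: for each operator, emit left operand, right operand, then the operator.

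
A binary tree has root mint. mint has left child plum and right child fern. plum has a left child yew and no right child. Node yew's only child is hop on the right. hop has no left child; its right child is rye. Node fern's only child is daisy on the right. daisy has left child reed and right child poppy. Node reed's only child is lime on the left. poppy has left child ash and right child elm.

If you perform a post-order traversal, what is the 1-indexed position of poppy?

Post-order visits the left subtree, then the right subtree, then the node.
At mint: go left to plum.
  At plum: go left to yew.
    At yew: no left child.
    At yew: go right to hop.
      At hop: no left child.
      At hop: go right to rye.
        rye is a leaf — visit rye.
      Visit hop.
    Visit yew.
  At plum: no right child.
  Visit plum.
At mint: go right to fern.
  At fern: no left child.
  At fern: go right to daisy.
    At daisy: go left to reed.
      At reed: go left to lime.
        lime is a leaf — visit lime.
      At reed: no right child.
      Visit reed.
    At daisy: go right to poppy.
      At poppy: go left to ash.
        ash is a leaf — visit ash.
      At poppy: go right to elm.
        elm is a leaf — visit elm.
      Visit poppy.
    Visit daisy.
  Visit fern.
Visit mint.
Full post-order sequence: rye, hop, yew, plum, lime, reed, ash, elm, poppy, daisy, fern, mint.

9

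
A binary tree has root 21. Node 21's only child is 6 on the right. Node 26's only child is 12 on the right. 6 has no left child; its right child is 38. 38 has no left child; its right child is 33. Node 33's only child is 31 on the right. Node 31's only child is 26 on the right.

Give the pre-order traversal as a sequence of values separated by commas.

Pre-order visits the node, then its left subtree, then its right subtree.
Visit 21.
At 21: no left child.
At 21: go right to 6.
  Visit 6.
  At 6: no left child.
  At 6: go right to 38.
    Visit 38.
    At 38: no left child.
    At 38: go right to 33.
      Visit 33.
      At 33: no left child.
      At 33: go right to 31.
        Visit 31.
        At 31: no left child.
        At 31: go right to 26.
          Visit 26.
          At 26: no left child.
          At 26: go right to 12.
            12 is a leaf — visit 12.

21, 6, 38, 33, 31, 26, 12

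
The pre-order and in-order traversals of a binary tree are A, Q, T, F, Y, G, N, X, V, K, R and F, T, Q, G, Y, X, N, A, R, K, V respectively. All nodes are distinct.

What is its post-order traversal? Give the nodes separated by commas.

The first element of pre-order is the root; it splits in-order into left and right subtrees.
Root A: left subtree has 7 nodes {F, T, Q, G, Y, X, N}, right has 3 {R, K, V}.
  Root Q: left subtree has 2 nodes {F, T}, right has 4 {G, Y, X, N}.
    Root T: left subtree has 1 node {F}, right has 0 { }.
    Root Y: left subtree has 1 node {G}, right has 2 {X, N}.
      Root N: left subtree has 1 node {X}, right has 0 { }.
  Root V: left subtree has 2 nodes {R, K}, right has 0 { }.
    Root K: left subtree has 1 node {R}, right has 0 { }.

F, T, G, X, N, Y, Q, R, K, V, A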